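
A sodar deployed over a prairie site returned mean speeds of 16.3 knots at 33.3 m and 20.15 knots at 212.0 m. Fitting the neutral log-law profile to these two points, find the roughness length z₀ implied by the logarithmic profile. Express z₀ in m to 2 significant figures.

z₀ ≈ 0.013 m

Log law: V(z) ∝ ln(z/z₀). With r = V₁/V₂ = 16.3/20.15 = 0.80893,
r · ln(z₂/z₀) = ln(z₁/z₀) ⇒ ln z₀ = (ln z₁ − r·ln z₂)/(1 − r)
ln z₀ = (3.50556 − 0.80893×5.35659) / 0.19107 = -4.3313
z₀ = exp(-4.3313) = 0.01315 m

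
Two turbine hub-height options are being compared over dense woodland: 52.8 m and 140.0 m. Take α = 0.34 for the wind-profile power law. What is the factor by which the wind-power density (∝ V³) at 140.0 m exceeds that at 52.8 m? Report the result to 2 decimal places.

2.70

Speed ratio: V_B/V_A = (z_B/z_A)^α = (140.0/52.8)^0.34 = (2.6515)^0.34 = 1.39312
Power-density ratio: P_B/P_A = (V_B/V_A)³ = (1.39312)³ = 2.70373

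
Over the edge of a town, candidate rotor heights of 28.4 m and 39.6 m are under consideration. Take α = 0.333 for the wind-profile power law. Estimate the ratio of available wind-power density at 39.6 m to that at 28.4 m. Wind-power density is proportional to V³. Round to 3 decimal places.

Speed ratio: V_B/V_A = (z_B/z_A)^α = (39.6/28.4)^0.333 = (1.3944)^0.333 = 1.11706
Power-density ratio: P_B/P_A = (V_B/V_A)³ = (1.11706)³ = 1.39390

1.394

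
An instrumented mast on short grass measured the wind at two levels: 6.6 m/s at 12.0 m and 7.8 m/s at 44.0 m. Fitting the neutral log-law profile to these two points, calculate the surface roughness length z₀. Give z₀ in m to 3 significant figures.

Log law: V(z) ∝ ln(z/z₀). With r = V₁/V₂ = 6.6/7.8 = 0.84615,
r · ln(z₂/z₀) = ln(z₁/z₀) ⇒ ln z₀ = (ln z₁ − r·ln z₂)/(1 − r)
ln z₀ = (2.48491 − 0.84615×3.78419) / 0.15385 = -4.6611
z₀ = exp(-4.6611) = 0.009456 m

z₀ ≈ 0.00946 m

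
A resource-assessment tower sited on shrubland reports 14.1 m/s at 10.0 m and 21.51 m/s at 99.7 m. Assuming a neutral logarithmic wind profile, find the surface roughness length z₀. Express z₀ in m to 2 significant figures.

z₀ ≈ 0.13 m

Log law: V(z) ∝ ln(z/z₀). With r = V₁/V₂ = 14.1/21.51 = 0.65551,
r · ln(z₂/z₀) = ln(z₁/z₀) ⇒ ln z₀ = (ln z₁ − r·ln z₂)/(1 − r)
ln z₀ = (2.30259 − 0.65551×4.60217) / 0.34449 = -2.0731
z₀ = exp(-2.0731) = 0.1258 m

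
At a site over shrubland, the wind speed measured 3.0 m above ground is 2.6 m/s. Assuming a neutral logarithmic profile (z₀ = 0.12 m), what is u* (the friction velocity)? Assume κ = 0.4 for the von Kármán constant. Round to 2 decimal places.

Log law: V(z) = (u*/κ) · ln(z/z₀) ⇒ u* = κ · V / ln(z/z₀)
u* = 0.4 × 2.6 / ln(3.0/0.12) = 0.4 × 2.6 / 3.2189
   = 1.0400 / 3.2189 = 0.3231 m/s

u* ≈ 0.32 m/s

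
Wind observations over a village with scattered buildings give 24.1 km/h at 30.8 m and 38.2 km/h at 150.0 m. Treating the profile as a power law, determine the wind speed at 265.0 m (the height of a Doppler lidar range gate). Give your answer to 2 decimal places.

45.08 km/h

First find α: α = ln(V₂/V₁)/ln(z₂/z₁) = ln(38.2/24.1)/ln(150.0/30.8) = 0.46062/1.58312 = 0.2910
Extrapolate from 150.0 m to 265.0 m: V₃ = 38.2 × (265.0/150.0)^0.2910 = 38.2 × 1.1801 = 45.0791 km/h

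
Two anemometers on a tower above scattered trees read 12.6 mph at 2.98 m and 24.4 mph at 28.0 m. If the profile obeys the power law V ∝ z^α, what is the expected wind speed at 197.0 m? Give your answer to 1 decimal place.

43.4 mph

First find α: α = ln(V₂/V₁)/ln(z₂/z₁) = ln(24.4/12.6)/ln(28.0/2.98) = 0.66089/2.24028 = 0.2950
Extrapolate from 28.0 m to 197.0 m: V₃ = 24.4 × (197.0/28.0)^0.2950 = 24.4 × 1.7781 = 43.3857 mph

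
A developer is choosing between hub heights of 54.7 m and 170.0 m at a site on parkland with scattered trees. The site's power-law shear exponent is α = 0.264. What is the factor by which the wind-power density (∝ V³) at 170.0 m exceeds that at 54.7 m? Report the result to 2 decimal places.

2.45

Speed ratio: V_B/V_A = (z_B/z_A)^α = (170.0/54.7)^0.264 = (3.1079)^0.264 = 1.34899
Power-density ratio: P_B/P_A = (V_B/V_A)³ = (1.34899)³ = 2.45488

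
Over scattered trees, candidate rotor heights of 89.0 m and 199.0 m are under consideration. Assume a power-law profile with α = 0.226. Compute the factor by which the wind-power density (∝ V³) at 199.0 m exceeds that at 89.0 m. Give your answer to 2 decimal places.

1.73

Speed ratio: V_B/V_A = (z_B/z_A)^α = (199.0/89.0)^0.226 = (2.2360)^0.226 = 1.19944
Power-density ratio: P_B/P_A = (V_B/V_A)³ = (1.19944)³ = 1.72558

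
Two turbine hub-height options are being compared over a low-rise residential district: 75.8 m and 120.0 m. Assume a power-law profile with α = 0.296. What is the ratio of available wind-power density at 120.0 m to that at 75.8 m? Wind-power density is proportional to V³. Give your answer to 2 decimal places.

1.50

Speed ratio: V_B/V_A = (z_B/z_A)^α = (120.0/75.8)^0.296 = (1.5831)^0.296 = 1.14566
Power-density ratio: P_B/P_A = (V_B/V_A)³ = (1.14566)³ = 1.50372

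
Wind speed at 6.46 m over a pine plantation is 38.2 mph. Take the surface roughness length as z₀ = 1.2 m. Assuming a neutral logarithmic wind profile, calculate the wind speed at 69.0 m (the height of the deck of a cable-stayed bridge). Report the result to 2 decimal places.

91.95 mph

Log law: V(z) ∝ ln(z/z₀), so V₂/V₁ = ln(z₂/z₀) / ln(z₁/z₀).
ln(69.0/1.2) = 4.0518, ln(6.46/1.2) = 1.6833
V₂ = 38.2 × 4.0518/1.6833 = 38.2 × 2.4070 = 91.9488 mph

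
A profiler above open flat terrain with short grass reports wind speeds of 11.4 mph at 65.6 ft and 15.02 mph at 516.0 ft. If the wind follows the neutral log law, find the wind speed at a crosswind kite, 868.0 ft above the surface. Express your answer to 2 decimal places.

Log law: V ∝ ln(z/z₀). From the pair, with r = V₁/V₂ = 0.75899,
ln z₀ = (ln z₁ − r·ln z₂)/(1 − r) = (4.1836 − 0.75899×6.2461)/0.24101 = -2.3117 → z₀ = 0.09909 ft
V₃ = V₁ · ln(z₃/z₀)/ln(z₁/z₀) = 11.4 × 9.0779/6.4953 = 15.9328 mph

15.93 mph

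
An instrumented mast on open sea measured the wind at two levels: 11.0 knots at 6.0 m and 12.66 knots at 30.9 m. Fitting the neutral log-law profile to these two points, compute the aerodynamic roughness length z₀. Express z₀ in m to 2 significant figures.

z₀ ≈ 0.00012 m

Log law: V(z) ∝ ln(z/z₀). With r = V₁/V₂ = 11.0/12.66 = 0.86888,
r · ln(z₂/z₀) = ln(z₁/z₀) ⇒ ln z₀ = (ln z₁ − r·ln z₂)/(1 − r)
ln z₀ = (1.79176 − 0.86888×3.43076) / 0.13112 = -9.0691
z₀ = exp(-9.0691) = 0.0001152 m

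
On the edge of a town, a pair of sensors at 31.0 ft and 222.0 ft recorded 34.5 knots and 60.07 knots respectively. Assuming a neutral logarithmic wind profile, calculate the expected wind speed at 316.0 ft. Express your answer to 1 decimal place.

Log law: V ∝ ln(z/z₀). From the pair, with r = V₁/V₂ = 0.57433,
ln z₀ = (ln z₁ − r·ln z₂)/(1 − r) = (3.4340 − 0.57433×5.4027)/0.42567 = 0.7778 → z₀ = 2.177 ft
V₃ = V₁ · ln(z₃/z₀)/ln(z₁/z₀) = 34.5 × 4.9780/2.6562 = 64.6557 knots

64.7 knots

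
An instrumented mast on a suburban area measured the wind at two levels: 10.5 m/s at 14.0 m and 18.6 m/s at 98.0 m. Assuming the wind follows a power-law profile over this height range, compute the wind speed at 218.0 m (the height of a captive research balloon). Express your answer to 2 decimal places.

23.53 m/s

First find α: α = ln(V₂/V₁)/ln(z₂/z₁) = ln(18.6/10.5)/ln(98.0/14.0) = 0.57179/1.94591 = 0.2938
Extrapolate from 98.0 m to 218.0 m: V₃ = 18.6 × (218.0/98.0)^0.2938 = 18.6 × 1.2648 = 23.5257 m/s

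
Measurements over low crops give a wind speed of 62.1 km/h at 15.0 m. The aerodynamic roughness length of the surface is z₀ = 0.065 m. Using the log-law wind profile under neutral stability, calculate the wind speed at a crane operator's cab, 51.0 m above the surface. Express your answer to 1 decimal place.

76.1 km/h

Log law: V(z) ∝ ln(z/z₀), so V₂/V₁ = ln(z₂/z₀) / ln(z₁/z₀).
ln(51.0/0.065) = 6.6652, ln(15.0/0.065) = 5.4414
V₂ = 62.1 × 6.6652/5.4414 = 62.1 × 1.2249 = 76.0663 km/h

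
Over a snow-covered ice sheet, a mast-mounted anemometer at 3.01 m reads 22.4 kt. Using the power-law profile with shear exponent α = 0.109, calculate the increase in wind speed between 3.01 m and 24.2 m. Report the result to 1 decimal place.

Power law: V₂ = V₁ · (z₂/z₁)^α = 22.4 × (8.0399)^0.109 = 28.1138 kt
ΔV = 28.1138 − 22.4 = 5.7138 kt

5.7 kt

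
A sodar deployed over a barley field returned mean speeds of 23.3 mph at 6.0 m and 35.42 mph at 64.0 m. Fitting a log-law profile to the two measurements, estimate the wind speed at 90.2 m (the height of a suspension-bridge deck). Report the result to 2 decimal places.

37.18 mph

Log law: V ∝ ln(z/z₀). From the pair, with r = V₁/V₂ = 0.65782,
ln z₀ = (ln z₁ − r·ln z₂)/(1 − r) = (1.7918 − 0.65782×4.1589)/0.34218 = -2.7589 → z₀ = 0.06336 m
V₃ = V₁ · ln(z₃/z₀)/ln(z₁/z₀) = 23.3 × 7.2609/4.5507 = 37.1770 mph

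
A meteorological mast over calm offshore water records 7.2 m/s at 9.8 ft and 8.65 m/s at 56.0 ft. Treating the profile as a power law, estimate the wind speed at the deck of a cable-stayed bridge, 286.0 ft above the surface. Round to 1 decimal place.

First find α: α = ln(V₂/V₁)/ln(z₂/z₁) = ln(8.65/7.2)/ln(56.0/9.8) = 0.18348/1.74297 = 0.1053
Extrapolate from 56.0 ft to 286.0 ft: V₃ = 8.65 × (286.0/56.0)^0.1053 = 8.65 × 1.1873 = 10.2699 m/s

10.3 m/s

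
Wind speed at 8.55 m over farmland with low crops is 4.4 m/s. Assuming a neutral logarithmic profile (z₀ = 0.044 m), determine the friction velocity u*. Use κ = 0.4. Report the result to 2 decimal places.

Log law: V(z) = (u*/κ) · ln(z/z₀) ⇒ u* = κ · V / ln(z/z₀)
u* = 0.4 × 4.4 / ln(8.55/0.044) = 0.4 × 4.4 / 5.2695
   = 1.7600 / 5.2695 = 0.3340 m/s

u* ≈ 0.33 m/s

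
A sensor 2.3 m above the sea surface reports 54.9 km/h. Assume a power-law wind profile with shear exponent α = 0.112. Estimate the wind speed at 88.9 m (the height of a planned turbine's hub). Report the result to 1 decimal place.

82.7 km/h

Power-law profile: V₂ = V₁ · (z₂/z₁)^α
V₂ = 54.9 × (88.9/2.3)^0.112 = 54.9 × (38.6522)^0.112
    = 54.9 × 1.5058 = 82.6677 km/h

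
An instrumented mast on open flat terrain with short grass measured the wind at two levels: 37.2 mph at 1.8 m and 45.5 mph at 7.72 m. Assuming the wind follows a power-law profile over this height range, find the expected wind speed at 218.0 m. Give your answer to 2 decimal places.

First find α: α = ln(V₂/V₁)/ln(z₂/z₁) = ln(45.5/37.2)/ln(7.72/1.8) = 0.20140/1.45603 = 0.1383
Extrapolate from 7.72 m to 218.0 m: V₃ = 45.5 × (218.0/7.72)^0.1383 = 45.5 × 1.5874 = 72.2266 mph

72.23 mph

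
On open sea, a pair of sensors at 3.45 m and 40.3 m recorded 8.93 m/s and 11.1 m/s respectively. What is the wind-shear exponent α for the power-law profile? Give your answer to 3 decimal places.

Power law: V₂/V₁ = (z₂/z₁)^α ⇒ α = ln(V₂/V₁) / ln(z₂/z₁)
α = ln(11.1/8.93) / ln(40.3/3.45) = ln(1.2430) / ln(11.6812)
  = 0.21753 / 2.45798 = 0.08850

α ≈ 0.088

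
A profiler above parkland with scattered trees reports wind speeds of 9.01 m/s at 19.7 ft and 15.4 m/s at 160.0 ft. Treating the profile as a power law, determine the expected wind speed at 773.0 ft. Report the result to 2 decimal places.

23.05 m/s

First find α: α = ln(V₂/V₁)/ln(z₂/z₁) = ln(15.4/9.01)/ln(160.0/19.7) = 0.53603/2.09456 = 0.2559
Extrapolate from 160.0 ft to 773.0 ft: V₃ = 15.4 × (773.0/160.0)^0.2559 = 15.4 × 1.4965 = 23.0453 m/s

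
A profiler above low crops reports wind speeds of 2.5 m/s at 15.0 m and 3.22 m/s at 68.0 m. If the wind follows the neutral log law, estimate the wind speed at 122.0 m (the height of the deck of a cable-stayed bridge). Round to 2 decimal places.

3.50 m/s

Log law: V ∝ ln(z/z₀). From the pair, with r = V₁/V₂ = 0.77640,
ln z₀ = (ln z₁ − r·ln z₂)/(1 − r) = (2.7081 − 0.77640×4.2195)/0.22360 = -2.5401 → z₀ = 0.07886 m
V₃ = V₁ · ln(z₃/z₀)/ln(z₁/z₀) = 2.5 × 7.3441/5.2481 = 3.4984 m/s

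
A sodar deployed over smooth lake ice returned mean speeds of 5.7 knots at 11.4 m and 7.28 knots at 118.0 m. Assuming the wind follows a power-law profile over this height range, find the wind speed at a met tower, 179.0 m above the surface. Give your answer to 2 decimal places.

First find α: α = ln(V₂/V₁)/ln(z₂/z₁) = ln(7.28/5.7)/ln(118.0/11.4) = 0.24466/2.33707 = 0.1047
Extrapolate from 118.0 m to 179.0 m: V₃ = 7.28 × (179.0/118.0)^0.1047 = 7.28 × 1.0446 = 7.6046 knots

7.60 knots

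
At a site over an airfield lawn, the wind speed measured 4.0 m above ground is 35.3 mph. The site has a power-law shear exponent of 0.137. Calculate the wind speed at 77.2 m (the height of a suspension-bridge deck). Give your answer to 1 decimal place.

Power-law profile: V₂ = V₁ · (z₂/z₁)^α
V₂ = 35.3 × (77.2/4.0)^0.137 = 35.3 × (19.3000)^0.137
    = 35.3 × 1.5001 = 52.9537 mph

53.0 mph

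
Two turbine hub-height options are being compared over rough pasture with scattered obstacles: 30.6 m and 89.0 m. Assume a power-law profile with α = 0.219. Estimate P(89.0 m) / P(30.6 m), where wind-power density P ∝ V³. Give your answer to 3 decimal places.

Speed ratio: V_B/V_A = (z_B/z_A)^α = (89.0/30.6)^0.219 = (2.9085)^0.219 = 1.26341
Power-density ratio: P_B/P_A = (V_B/V_A)³ = (1.26341)³ = 2.01665

2.017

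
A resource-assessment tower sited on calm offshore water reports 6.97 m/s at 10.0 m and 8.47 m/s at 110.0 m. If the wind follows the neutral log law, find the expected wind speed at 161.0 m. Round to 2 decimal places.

Log law: V ∝ ln(z/z₀). From the pair, with r = V₁/V₂ = 0.82290,
ln z₀ = (ln z₁ − r·ln z₂)/(1 − r) = (2.3026 − 0.82290×4.7005)/0.17710 = -8.8396 → z₀ = 0.0001449 m
V₃ = V₁ · ln(z₃/z₀)/ln(z₁/z₀) = 6.97 × 13.9210/11.1422 = 8.7083 m/s

8.71 m/s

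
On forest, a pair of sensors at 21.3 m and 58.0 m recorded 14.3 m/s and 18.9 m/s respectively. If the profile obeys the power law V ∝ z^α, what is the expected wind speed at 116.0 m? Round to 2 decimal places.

First find α: α = ln(V₂/V₁)/ln(z₂/z₁) = ln(18.9/14.3)/ln(58.0/21.3) = 0.27890/1.00174 = 0.2784
Extrapolate from 58.0 m to 116.0 m: V₃ = 18.9 × (116.0/58.0)^0.2784 = 18.9 × 1.2129 = 22.9231 m/s

22.92 m/s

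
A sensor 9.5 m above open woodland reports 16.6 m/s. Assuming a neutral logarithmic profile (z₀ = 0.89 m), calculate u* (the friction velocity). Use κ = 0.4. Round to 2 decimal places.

Log law: V(z) = (u*/κ) · ln(z/z₀) ⇒ u* = κ · V / ln(z/z₀)
u* = 0.4 × 16.6 / ln(9.5/0.89) = 0.4 × 16.6 / 2.3678
   = 6.6400 / 2.3678 = 2.8043 m/s

u* ≈ 2.80 m/s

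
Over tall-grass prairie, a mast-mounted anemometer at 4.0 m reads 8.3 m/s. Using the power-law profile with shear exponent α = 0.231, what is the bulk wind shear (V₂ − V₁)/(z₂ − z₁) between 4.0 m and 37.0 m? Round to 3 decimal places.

Power law: V₂ = V₁ · (z₂/z₁)^α = 8.3 × (9.2500)^0.231 = 13.8758 m/s
ΔV/Δz = (13.8758 − 8.3)/(37.0 − 4.0) = 5.5758/33.0000 = 0.16896 m/s/m

0.169 m/s/m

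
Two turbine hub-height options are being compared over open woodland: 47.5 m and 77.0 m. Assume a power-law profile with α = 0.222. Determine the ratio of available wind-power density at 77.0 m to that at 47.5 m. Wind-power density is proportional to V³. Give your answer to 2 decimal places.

1.38

Speed ratio: V_B/V_A = (z_B/z_A)^α = (77.0/47.5)^0.222 = (1.6211)^0.222 = 1.11320
Power-density ratio: P_B/P_A = (V_B/V_A)³ = (1.11320)³ = 1.37951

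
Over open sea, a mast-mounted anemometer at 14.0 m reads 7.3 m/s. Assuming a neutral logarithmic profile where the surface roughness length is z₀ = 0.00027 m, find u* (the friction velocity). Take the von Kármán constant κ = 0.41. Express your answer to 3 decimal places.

u* ≈ 0.276 m/s

Log law: V(z) = (u*/κ) · ln(z/z₀) ⇒ u* = κ · V / ln(z/z₀)
u* = 0.41 × 7.3 / ln(14.0/0.00027) = 0.41 × 7.3 / 10.8561
   = 2.9930 / 10.8561 = 0.2757 m/s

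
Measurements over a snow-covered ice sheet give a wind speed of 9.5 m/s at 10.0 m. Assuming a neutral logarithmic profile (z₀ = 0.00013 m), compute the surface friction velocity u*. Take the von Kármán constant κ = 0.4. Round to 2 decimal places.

u* ≈ 0.34 m/s

Log law: V(z) = (u*/κ) · ln(z/z₀) ⇒ u* = κ · V / ln(z/z₀)
u* = 0.4 × 9.5 / ln(10.0/0.00013) = 0.4 × 9.5 / 11.2506
   = 3.8000 / 11.2506 = 0.3378 m/s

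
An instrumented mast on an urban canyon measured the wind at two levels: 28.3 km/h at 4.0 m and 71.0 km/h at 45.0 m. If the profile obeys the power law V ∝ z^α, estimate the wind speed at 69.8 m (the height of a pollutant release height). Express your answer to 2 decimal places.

First find α: α = ln(V₂/V₁)/ln(z₂/z₁) = ln(71.0/28.3)/ln(45.0/4.0) = 0.91982/2.42037 = 0.3800
Extrapolate from 45.0 m to 69.8 m: V₃ = 71.0 × (69.8/45.0)^0.3800 = 71.0 × 1.1815 = 83.8897 km/h

83.89 km/h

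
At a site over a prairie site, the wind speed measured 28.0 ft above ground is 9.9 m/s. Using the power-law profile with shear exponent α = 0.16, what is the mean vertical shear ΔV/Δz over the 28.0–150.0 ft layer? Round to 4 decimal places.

0.0250 m/s/ft

Power law: V₂ = V₁ · (z₂/z₁)^α = 9.9 × (5.3571)^0.16 = 12.9498 m/s
ΔV/Δz = (12.9498 − 9.9)/(150.0 − 28.0) = 3.0498/122.0000 = 0.02500 m/s/ft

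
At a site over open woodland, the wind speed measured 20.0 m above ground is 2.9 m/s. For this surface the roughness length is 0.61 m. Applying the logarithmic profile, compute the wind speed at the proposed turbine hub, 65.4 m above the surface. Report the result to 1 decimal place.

Log law: V(z) ∝ ln(z/z₀), so V₂/V₁ = ln(z₂/z₀) / ln(z₁/z₀).
ln(65.4/0.61) = 4.6748, ln(20.0/0.61) = 3.4900
V₂ = 2.9 × 4.6748/3.4900 = 2.9 × 1.3395 = 3.8845 m/s

3.9 m/s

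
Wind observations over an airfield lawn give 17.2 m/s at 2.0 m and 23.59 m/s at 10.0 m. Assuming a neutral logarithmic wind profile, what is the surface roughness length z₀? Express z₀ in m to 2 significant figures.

Log law: V(z) ∝ ln(z/z₀). With r = V₁/V₂ = 17.2/23.59 = 0.72912,
r · ln(z₂/z₀) = ln(z₁/z₀) ⇒ ln z₀ = (ln z₁ − r·ln z₂)/(1 − r)
ln z₀ = (0.69315 − 0.72912×2.30259) / 0.27088 = -3.6390
z₀ = exp(-3.6390) = 0.02628 m

z₀ ≈ 0.026 m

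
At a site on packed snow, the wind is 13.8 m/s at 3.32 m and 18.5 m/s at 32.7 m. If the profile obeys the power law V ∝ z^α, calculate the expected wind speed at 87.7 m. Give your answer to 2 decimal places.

First find α: α = ln(V₂/V₁)/ln(z₂/z₁) = ln(18.5/13.8)/ln(32.7/3.32) = 0.29310/2.28741 = 0.1281
Extrapolate from 32.7 m to 87.7 m: V₃ = 18.5 × (87.7/32.7)^0.1281 = 18.5 × 1.1348 = 20.9929 m/s

20.99 m/s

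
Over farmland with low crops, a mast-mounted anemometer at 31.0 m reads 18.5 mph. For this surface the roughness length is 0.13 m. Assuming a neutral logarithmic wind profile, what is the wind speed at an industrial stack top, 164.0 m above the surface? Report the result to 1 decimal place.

Log law: V(z) ∝ ln(z/z₀), so V₂/V₁ = ln(z₂/z₀) / ln(z₁/z₀).
ln(164.0/0.13) = 7.1401, ln(31.0/0.13) = 5.4742
V₂ = 18.5 × 7.1401/5.4742 = 18.5 × 1.3043 = 24.1298 mph

24.1 mph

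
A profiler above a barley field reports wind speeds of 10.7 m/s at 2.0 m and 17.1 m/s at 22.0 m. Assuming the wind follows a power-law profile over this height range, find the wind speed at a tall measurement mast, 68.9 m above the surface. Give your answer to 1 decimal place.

First find α: α = ln(V₂/V₁)/ln(z₂/z₁) = ln(17.1/10.7)/ln(22.0/2.0) = 0.46883/2.39790 = 0.1955
Extrapolate from 22.0 m to 68.9 m: V₃ = 17.1 × (68.9/22.0)^0.1955 = 17.1 × 1.2501 = 21.3764 m/s

21.4 m/s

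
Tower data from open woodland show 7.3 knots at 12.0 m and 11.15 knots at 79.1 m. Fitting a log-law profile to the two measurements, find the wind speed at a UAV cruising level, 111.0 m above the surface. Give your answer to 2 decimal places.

11.84 knots

Log law: V ∝ ln(z/z₀). From the pair, with r = V₁/V₂ = 0.65471,
ln z₀ = (ln z₁ − r·ln z₂)/(1 − r) = (2.4849 − 0.65471×4.3707)/0.34529 = -1.0908 → z₀ = 0.3360 m
V₃ = V₁ · ln(z₃/z₀)/ln(z₁/z₀) = 7.3 × 5.8003/3.5757 = 11.8417 knots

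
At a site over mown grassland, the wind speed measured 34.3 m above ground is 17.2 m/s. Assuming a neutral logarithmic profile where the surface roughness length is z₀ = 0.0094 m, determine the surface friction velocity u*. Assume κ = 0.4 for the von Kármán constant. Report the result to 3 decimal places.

Log law: V(z) = (u*/κ) · ln(z/z₀) ⇒ u* = κ · V / ln(z/z₀)
u* = 0.4 × 17.2 / ln(34.3/0.0094) = 0.4 × 17.2 / 8.2022
   = 6.8800 / 8.2022 = 0.8388 m/s

u* ≈ 0.839 m/s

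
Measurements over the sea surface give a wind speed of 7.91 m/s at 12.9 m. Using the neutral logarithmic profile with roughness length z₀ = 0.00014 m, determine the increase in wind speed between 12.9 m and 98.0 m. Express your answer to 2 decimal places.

Log law: V₂ = V₁ · ln(z₂/z₀)/ln(z₁/z₀) = 7.91 × 13.4588/11.4311 = 9.3131 m/s
ΔV = 9.3131 − 7.91 = 1.4031 m/s

1.40 m/s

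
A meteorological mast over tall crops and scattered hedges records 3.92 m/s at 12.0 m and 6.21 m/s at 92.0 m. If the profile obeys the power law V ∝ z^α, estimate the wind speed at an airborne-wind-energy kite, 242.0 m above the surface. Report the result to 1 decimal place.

7.7 m/s

First find α: α = ln(V₂/V₁)/ln(z₂/z₁) = ln(6.21/3.92)/ln(92.0/12.0) = 0.46007/2.03688 = 0.2259
Extrapolate from 92.0 m to 242.0 m: V₃ = 6.21 × (242.0/92.0)^0.2259 = 6.21 × 1.2441 = 7.7261 m/s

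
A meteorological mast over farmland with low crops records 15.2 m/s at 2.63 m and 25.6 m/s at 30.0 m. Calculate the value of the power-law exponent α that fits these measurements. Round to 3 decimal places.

α ≈ 0.214

Power law: V₂/V₁ = (z₂/z₁)^α ⇒ α = ln(V₂/V₁) / ln(z₂/z₁)
α = ln(25.6/15.2) / ln(30.0/2.63) = ln(1.6842) / ln(11.4068)
  = 0.52130 / 2.43421 = 0.21415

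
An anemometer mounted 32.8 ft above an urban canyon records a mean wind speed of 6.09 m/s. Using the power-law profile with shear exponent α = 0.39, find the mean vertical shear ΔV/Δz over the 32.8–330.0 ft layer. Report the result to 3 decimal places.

Power law: V₂ = V₁ · (z₂/z₁)^α = 6.09 × (10.0610)^0.39 = 14.9847 m/s
ΔV/Δz = (14.9847 − 6.09)/(330.0 − 32.8) = 8.8947/297.2000 = 0.02993 m/s/ft

0.030 m/s/ft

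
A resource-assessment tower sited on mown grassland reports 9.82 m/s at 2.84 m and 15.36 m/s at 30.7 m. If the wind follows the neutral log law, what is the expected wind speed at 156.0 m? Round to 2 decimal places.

19.14 m/s

Log law: V ∝ ln(z/z₀). From the pair, with r = V₁/V₂ = 0.63932,
ln z₀ = (ln z₁ − r·ln z₂)/(1 − r) = (1.0438 − 0.63932×3.4243)/0.36068 = -3.1757 → z₀ = 0.04176 m
V₃ = V₁ · ln(z₃/z₀)/ln(z₁/z₀) = 9.82 × 8.2256/4.2195 = 19.1432 m/s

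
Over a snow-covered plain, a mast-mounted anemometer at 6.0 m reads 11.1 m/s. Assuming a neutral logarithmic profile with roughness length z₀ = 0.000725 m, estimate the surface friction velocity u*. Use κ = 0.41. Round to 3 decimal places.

u* ≈ 0.504 m/s

Log law: V(z) = (u*/κ) · ln(z/z₀) ⇒ u* = κ · V / ln(z/z₀)
u* = 0.41 × 11.1 / ln(6.0/0.000725) = 0.41 × 11.1 / 9.0211
   = 4.5510 / 9.0211 = 0.5045 m/s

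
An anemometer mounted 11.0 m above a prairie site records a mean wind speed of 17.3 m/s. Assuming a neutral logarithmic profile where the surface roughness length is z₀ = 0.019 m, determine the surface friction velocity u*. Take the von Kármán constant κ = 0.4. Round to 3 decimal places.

u* ≈ 1.088 m/s

Log law: V(z) = (u*/κ) · ln(z/z₀) ⇒ u* = κ · V / ln(z/z₀)
u* = 0.4 × 17.3 / ln(11.0/0.019) = 0.4 × 17.3 / 6.3612
   = 6.9200 / 6.3612 = 1.0878 m/s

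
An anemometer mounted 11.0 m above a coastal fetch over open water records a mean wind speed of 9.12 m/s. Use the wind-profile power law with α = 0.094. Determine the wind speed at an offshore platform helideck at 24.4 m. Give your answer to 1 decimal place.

9.8 m/s

Power-law profile: V₂ = V₁ · (z₂/z₁)^α
V₂ = 9.12 × (24.4/11.0)^0.094 = 9.12 × (2.2182)^0.094
    = 9.12 × 1.0778 = 9.8292 m/s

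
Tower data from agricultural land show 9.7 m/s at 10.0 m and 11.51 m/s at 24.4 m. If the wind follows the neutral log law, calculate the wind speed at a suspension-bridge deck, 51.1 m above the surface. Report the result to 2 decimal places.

13.01 m/s

Log law: V ∝ ln(z/z₀). From the pair, with r = V₁/V₂ = 0.84275,
ln z₀ = (ln z₁ − r·ln z₂)/(1 − r) = (2.3026 − 0.84275×3.1946)/0.15725 = -2.4777 → z₀ = 0.08393 m
V₃ = V₁ · ln(z₃/z₀)/ln(z₁/z₀) = 9.7 × 6.4115/4.7803 = 13.0100 m/s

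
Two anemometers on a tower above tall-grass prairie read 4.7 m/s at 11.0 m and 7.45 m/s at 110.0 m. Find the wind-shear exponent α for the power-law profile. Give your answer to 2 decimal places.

Power law: V₂/V₁ = (z₂/z₁)^α ⇒ α = ln(V₂/V₁) / ln(z₂/z₁)
α = ln(7.45/4.7) / ln(110.0/11.0) = ln(1.5851) / ln(10.0000)
  = 0.46065 / 2.30259 = 0.20006

α ≈ 0.20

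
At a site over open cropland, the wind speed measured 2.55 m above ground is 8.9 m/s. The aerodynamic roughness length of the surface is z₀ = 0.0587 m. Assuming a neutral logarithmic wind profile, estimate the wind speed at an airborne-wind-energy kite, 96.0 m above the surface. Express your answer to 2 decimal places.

Log law: V(z) ∝ ln(z/z₀), so V₂/V₁ = ln(z₂/z₀) / ln(z₁/z₀).
ln(96.0/0.0587) = 7.3997, ln(2.55/0.0587) = 3.7714
V₂ = 8.9 × 7.3997/3.7714 = 8.9 × 1.9620 = 17.4622 m/s

17.46 m/s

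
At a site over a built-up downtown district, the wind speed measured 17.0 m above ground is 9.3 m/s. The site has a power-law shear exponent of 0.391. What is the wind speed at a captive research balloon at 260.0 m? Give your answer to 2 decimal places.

Power-law profile: V₂ = V₁ · (z₂/z₁)^α
V₂ = 9.3 × (260.0/17.0)^0.391 = 9.3 × (15.2941)^0.391
    = 9.3 × 2.9050 = 27.0167 m/s

27.02 m/s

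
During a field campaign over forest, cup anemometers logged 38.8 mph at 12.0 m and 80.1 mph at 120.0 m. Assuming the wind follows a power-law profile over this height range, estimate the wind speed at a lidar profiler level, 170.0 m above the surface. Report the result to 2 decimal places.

89.38 mph

First find α: α = ln(V₂/V₁)/ln(z₂/z₁) = ln(80.1/38.8)/ln(120.0/12.0) = 0.72486/2.30259 = 0.3148
Extrapolate from 120.0 m to 170.0 m: V₃ = 80.1 × (170.0/120.0)^0.3148 = 80.1 × 1.1159 = 89.3823 mph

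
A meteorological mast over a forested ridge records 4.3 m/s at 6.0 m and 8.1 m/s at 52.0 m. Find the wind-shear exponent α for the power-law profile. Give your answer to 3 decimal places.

α ≈ 0.293

Power law: V₂/V₁ = (z₂/z₁)^α ⇒ α = ln(V₂/V₁) / ln(z₂/z₁)
α = ln(8.1/4.3) / ln(52.0/6.0) = ln(1.8837) / ln(8.6667)
  = 0.63325 / 2.15948 = 0.29324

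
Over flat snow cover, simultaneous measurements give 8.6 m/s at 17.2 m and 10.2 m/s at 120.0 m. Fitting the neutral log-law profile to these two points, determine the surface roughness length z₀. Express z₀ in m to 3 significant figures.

z₀ ≈ 0.000502 m

Log law: V(z) ∝ ln(z/z₀). With r = V₁/V₂ = 8.6/10.2 = 0.84314,
r · ln(z₂/z₀) = ln(z₁/z₀) ⇒ ln z₀ = (ln z₁ − r·ln z₂)/(1 − r)
ln z₀ = (2.84491 − 0.84314×4.78749) / 0.15686 = -7.5965
z₀ = exp(-7.5965) = 0.0005022 m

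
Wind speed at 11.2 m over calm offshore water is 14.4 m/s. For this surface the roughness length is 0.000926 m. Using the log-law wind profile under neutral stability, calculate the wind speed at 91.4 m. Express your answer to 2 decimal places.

17.62 m/s

Log law: V(z) ∝ ln(z/z₀), so V₂/V₁ = ln(z₂/z₀) / ln(z₁/z₀).
ln(91.4/0.000926) = 11.4999, ln(11.2/0.000926) = 9.4006
V₂ = 14.4 × 11.4999/9.4006 = 14.4 × 1.2233 = 17.6158 m/s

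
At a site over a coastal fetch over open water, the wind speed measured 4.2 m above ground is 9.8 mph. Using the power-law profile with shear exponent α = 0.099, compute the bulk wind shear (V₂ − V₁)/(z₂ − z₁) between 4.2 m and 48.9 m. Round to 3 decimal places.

0.060 mph/m

Power law: V₂ = V₁ · (z₂/z₁)^α = 9.8 × (11.6429)^0.099 = 12.4959 mph
ΔV/Δz = (12.4959 − 9.8)/(48.9 − 4.2) = 2.6959/44.7000 = 0.06031 mph/m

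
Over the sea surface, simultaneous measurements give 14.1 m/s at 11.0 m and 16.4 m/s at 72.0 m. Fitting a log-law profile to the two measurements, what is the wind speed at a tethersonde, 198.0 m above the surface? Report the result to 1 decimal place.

Log law: V ∝ ln(z/z₀). From the pair, with r = V₁/V₂ = 0.85976,
ln z₀ = (ln z₁ − r·ln z₂)/(1 − r) = (2.3979 − 0.85976×4.2767)/0.14024 = -9.1198 → z₀ = 0.0001095 m
V₃ = V₁ · ln(z₃/z₀)/ln(z₁/z₀) = 14.1 × 14.4081/11.5177 = 17.6384 m/s

17.6 m/s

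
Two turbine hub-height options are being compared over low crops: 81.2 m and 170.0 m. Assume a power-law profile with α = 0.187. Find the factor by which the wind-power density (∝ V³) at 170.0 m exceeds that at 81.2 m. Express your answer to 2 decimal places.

1.51

Speed ratio: V_B/V_A = (z_B/z_A)^α = (170.0/81.2)^0.187 = (2.0936)^0.187 = 1.14817
Power-density ratio: P_B/P_A = (V_B/V_A)³ = (1.14817)³ = 1.51363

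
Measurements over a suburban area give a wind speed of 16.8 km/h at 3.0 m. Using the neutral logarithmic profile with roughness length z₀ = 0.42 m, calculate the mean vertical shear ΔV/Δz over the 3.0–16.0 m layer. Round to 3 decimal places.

1.100 km/h/m

Log law: V₂ = V₁ · ln(z₂/z₀)/ln(z₁/z₀) = 16.8 × 3.6401/1.9661 = 31.1038 km/h
ΔV/Δz = (31.1038 − 16.8)/(16.0 − 3.0) = 14.3038/13.0000 = 1.10029 km/h/m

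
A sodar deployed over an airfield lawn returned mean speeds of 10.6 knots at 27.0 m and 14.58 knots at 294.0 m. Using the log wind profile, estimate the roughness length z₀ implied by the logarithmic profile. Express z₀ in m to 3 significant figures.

Log law: V(z) ∝ ln(z/z₀). With r = V₁/V₂ = 10.6/14.58 = 0.72702,
r · ln(z₂/z₀) = ln(z₁/z₀) ⇒ ln z₀ = (ln z₁ − r·ln z₂)/(1 − r)
ln z₀ = (3.29584 − 0.72702×5.68358) / 0.27298 = -3.0635
z₀ = exp(-3.0635) = 0.04672 m

z₀ ≈ 0.0467 m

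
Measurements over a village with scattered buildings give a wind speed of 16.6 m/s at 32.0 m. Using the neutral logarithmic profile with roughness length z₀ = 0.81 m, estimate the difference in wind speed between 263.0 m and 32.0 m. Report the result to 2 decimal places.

9.51 m/s

Log law: V₂ = V₁ · ln(z₂/z₀)/ln(z₁/z₀) = 16.6 × 5.7829/3.6765 = 26.1109 m/s
ΔV = 26.1109 − 16.6 = 9.5109 m/s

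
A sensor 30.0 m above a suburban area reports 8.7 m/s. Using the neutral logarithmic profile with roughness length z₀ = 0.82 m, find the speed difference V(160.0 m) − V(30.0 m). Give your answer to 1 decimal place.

Log law: V₂ = V₁ · ln(z₂/z₀)/ln(z₁/z₀) = 8.7 × 5.2736/3.5996 = 12.7458 m/s
ΔV = 12.7458 − 8.7 = 4.0458 m/s

4.0 m/s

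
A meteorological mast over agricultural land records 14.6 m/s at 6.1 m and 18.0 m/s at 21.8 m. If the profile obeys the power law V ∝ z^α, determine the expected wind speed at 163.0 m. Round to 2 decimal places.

25.05 m/s

First find α: α = ln(V₂/V₁)/ln(z₂/z₁) = ln(18.0/14.6)/ln(21.8/6.1) = 0.20935/1.27362 = 0.1644
Extrapolate from 21.8 m to 163.0 m: V₃ = 18.0 × (163.0/21.8)^0.1644 = 18.0 × 1.3919 = 25.0548 m/s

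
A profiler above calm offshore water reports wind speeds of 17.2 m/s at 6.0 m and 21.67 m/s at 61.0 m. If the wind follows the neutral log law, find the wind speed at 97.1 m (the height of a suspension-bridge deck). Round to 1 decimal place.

22.6 m/s

Log law: V ∝ ln(z/z₀). From the pair, with r = V₁/V₂ = 0.79372,
ln z₀ = (ln z₁ − r·ln z₂)/(1 − r) = (1.7918 − 0.79372×4.1109)/0.20628 = -7.1319 → z₀ = 0.0007992 m
V₃ = V₁ · ln(z₃/z₀)/ln(z₁/z₀) = 17.2 × 11.7076/8.9237 = 22.5660 m/s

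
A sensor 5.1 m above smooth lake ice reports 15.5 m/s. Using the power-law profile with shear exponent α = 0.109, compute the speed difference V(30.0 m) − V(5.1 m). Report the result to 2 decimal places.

Power law: V₂ = V₁ · (z₂/z₁)^α = 15.5 × (5.8824)^0.109 = 18.8024 m/s
ΔV = 18.8024 − 15.5 = 3.3024 m/s

3.30 m/s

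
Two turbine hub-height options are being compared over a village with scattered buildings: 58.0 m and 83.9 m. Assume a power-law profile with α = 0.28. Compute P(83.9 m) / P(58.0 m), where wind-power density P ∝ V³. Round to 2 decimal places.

Speed ratio: V_B/V_A = (z_B/z_A)^α = (83.9/58.0)^0.28 = (1.4466)^0.28 = 1.10890
Power-density ratio: P_B/P_A = (V_B/V_A)³ = (1.10890)³ = 1.36358

1.36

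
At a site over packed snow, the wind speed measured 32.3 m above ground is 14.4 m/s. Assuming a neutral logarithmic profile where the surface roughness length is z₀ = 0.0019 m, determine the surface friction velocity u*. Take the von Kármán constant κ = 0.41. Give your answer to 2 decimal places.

u* ≈ 0.61 m/s

Log law: V(z) = (u*/κ) · ln(z/z₀) ⇒ u* = κ · V / ln(z/z₀)
u* = 0.41 × 14.4 / ln(32.3/0.0019) = 0.41 × 14.4 / 9.7410
   = 5.9040 / 9.7410 = 0.6061 m/s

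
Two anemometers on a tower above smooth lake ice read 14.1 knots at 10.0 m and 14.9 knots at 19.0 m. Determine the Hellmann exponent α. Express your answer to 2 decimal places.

Power law: V₂/V₁ = (z₂/z₁)^α ⇒ α = ln(V₂/V₁) / ln(z₂/z₁)
α = ln(14.9/14.1) / ln(19.0/10.0) = ln(1.0567) / ln(1.9000)
  = 0.05519 / 0.64185 = 0.08598

α ≈ 0.09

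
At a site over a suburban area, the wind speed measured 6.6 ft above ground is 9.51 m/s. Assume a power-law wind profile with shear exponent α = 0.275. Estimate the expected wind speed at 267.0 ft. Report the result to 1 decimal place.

26.3 m/s

Power-law profile: V₂ = V₁ · (z₂/z₁)^α
V₂ = 9.51 × (267.0/6.6)^0.275 = 9.51 × (40.4545)^0.275
    = 9.51 × 2.7664 = 26.3085 m/s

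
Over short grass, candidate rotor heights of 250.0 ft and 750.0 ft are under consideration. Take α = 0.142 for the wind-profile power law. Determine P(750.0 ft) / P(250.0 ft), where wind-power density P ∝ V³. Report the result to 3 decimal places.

Speed ratio: V_B/V_A = (z_B/z_A)^α = (750.0/250.0)^0.142 = (3.0000)^0.142 = 1.16883
Power-density ratio: P_B/P_A = (V_B/V_A)³ = (1.16883)³ = 1.59681

1.597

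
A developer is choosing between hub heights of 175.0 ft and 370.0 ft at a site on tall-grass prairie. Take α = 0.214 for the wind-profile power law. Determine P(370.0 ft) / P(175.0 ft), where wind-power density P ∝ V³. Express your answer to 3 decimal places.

1.617

Speed ratio: V_B/V_A = (z_B/z_A)^α = (370.0/175.0)^0.214 = (2.1143)^0.214 = 1.17378
Power-density ratio: P_B/P_A = (V_B/V_A)³ = (1.17378)³ = 1.61717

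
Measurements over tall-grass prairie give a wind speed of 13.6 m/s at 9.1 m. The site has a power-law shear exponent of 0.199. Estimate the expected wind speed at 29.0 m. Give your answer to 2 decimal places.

17.13 m/s

Power-law profile: V₂ = V₁ · (z₂/z₁)^α
V₂ = 13.6 × (29.0/9.1)^0.199 = 13.6 × (3.1868)^0.199
    = 13.6 × 1.2594 = 17.1280 m/s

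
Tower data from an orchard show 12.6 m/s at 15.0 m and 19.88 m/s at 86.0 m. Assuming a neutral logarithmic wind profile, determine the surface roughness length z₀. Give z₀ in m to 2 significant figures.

Log law: V(z) ∝ ln(z/z₀). With r = V₁/V₂ = 12.6/19.88 = 0.63380,
r · ln(z₂/z₀) = ln(z₁/z₀) ⇒ ln z₀ = (ln z₁ − r·ln z₂)/(1 − r)
ln z₀ = (2.70805 − 0.63380×4.45435) / 0.36620 = -0.3144
z₀ = exp(-0.3144) = 0.7302 m

z₀ ≈ 0.73 m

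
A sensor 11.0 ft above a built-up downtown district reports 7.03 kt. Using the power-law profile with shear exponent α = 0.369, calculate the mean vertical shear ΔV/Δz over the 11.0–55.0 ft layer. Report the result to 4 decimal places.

0.1296 kt/ft

Power law: V₂ = V₁ · (z₂/z₁)^α = 7.03 × (5.0000)^0.369 = 12.7314 kt
ΔV/Δz = (12.7314 − 7.03)/(55.0 − 11.0) = 5.7014/44.0000 = 0.12958 kt/ft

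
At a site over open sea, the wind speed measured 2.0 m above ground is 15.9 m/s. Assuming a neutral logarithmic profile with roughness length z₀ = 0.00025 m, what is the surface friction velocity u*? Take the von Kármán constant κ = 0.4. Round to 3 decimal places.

Log law: V(z) = (u*/κ) · ln(z/z₀) ⇒ u* = κ · V / ln(z/z₀)
u* = 0.4 × 15.9 / ln(2.0/0.00025) = 0.4 × 15.9 / 8.9872
   = 6.3600 / 8.9872 = 0.7077 m/s

u* ≈ 0.708 m/s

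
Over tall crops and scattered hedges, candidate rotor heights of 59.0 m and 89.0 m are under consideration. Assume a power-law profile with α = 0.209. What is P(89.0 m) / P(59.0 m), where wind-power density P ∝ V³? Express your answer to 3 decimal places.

1.294

Speed ratio: V_B/V_A = (z_B/z_A)^α = (89.0/59.0)^0.209 = (1.5085)^0.209 = 1.08972
Power-density ratio: P_B/P_A = (V_B/V_A)³ = (1.08972)³ = 1.29403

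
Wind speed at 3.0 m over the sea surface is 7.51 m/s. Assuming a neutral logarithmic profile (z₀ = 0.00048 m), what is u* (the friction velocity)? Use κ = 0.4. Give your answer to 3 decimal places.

Log law: V(z) = (u*/κ) · ln(z/z₀) ⇒ u* = κ · V / ln(z/z₀)
u* = 0.4 × 7.51 / ln(3.0/0.00048) = 0.4 × 7.51 / 8.7403
   = 3.0040 / 8.7403 = 0.3437 m/s

u* ≈ 0.344 m/s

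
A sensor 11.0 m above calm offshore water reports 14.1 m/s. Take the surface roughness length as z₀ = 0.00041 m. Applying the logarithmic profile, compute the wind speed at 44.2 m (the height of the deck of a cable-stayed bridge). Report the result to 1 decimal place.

Log law: V(z) ∝ ln(z/z₀), so V₂/V₁ = ln(z₂/z₀) / ln(z₁/z₀).
ln(44.2/0.00041) = 11.5881, ln(11.0/0.00041) = 10.1972
V₂ = 14.1 × 11.5881/10.1972 = 14.1 × 1.1364 = 16.0231 m/s

16.0 m/s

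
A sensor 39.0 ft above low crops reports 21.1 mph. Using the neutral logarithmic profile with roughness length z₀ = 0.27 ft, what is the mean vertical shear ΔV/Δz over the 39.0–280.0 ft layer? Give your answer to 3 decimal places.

Log law: V₂ = V₁ · ln(z₂/z₀)/ln(z₁/z₀) = 21.1 × 6.9441/4.9729 = 29.4639 mph
ΔV/Δz = (29.4639 − 21.1)/(280.0 − 39.0) = 8.3639/241.0000 = 0.03471 mph/ft

0.035 mph/ft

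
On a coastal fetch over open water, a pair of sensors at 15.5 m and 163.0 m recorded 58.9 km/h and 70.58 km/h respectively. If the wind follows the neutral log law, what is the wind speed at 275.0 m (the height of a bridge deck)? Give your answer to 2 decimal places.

Log law: V ∝ ln(z/z₀). From the pair, with r = V₁/V₂ = 0.83451,
ln z₀ = (ln z₁ − r·ln z₂)/(1 − r) = (2.7408 − 0.83451×5.0938)/0.16549 = -9.1244 → z₀ = 0.0001090 m
V₃ = V₁ · ln(z₃/z₀)/ln(z₁/z₀) = 58.9 × 14.7412/11.8653 = 73.1763 km/h

73.18 km/h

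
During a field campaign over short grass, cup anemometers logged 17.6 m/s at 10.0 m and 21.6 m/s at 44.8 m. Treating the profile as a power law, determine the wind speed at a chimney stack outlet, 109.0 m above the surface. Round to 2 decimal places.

First find α: α = ln(V₂/V₁)/ln(z₂/z₁) = ln(21.6/17.6)/ln(44.8/10.0) = 0.20479/1.49962 = 0.1366
Extrapolate from 44.8 m to 109.0 m: V₃ = 21.6 × (109.0/44.8)^0.1366 = 21.6 × 1.1291 = 24.3886 m/s

24.39 m/s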